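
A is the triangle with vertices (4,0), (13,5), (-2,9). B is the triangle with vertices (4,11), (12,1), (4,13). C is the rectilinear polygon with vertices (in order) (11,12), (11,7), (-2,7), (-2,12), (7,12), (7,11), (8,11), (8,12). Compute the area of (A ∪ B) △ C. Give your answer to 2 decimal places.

|A ∪ B| = 62.0233.
|(A ∪ B) ∩ C| = 11.4333.
|(A ∪ B) △ C| = 62.0233 + 64 − 22.8667 = 103.16.

103.16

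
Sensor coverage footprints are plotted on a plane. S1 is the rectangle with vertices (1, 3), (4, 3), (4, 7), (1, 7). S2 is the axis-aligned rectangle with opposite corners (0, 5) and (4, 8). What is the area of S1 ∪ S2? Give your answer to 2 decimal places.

By inclusion–exclusion:
Individual areas: |S1| = 12, |S2| = 12.
|S1∩S2|: x∈[1,4], y∈[5,7] → 3·2 = 6.
|S1 ∪ S2| = 24 − 6 = 18.00.

18.00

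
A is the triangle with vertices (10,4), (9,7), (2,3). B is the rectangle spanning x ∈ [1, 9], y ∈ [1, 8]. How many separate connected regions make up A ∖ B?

A ∖ B is a single connected region.

1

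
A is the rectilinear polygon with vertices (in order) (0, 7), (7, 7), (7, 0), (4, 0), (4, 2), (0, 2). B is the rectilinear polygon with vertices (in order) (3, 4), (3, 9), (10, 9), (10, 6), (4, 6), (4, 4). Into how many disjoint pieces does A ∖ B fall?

1

A ∖ B is a single connected region.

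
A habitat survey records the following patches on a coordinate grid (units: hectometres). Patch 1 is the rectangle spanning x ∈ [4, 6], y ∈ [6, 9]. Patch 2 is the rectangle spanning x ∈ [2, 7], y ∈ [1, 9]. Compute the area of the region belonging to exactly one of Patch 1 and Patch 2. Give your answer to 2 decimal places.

|Patch 1∩Patch 2|: x∈[4,6], y∈[6,9] → 2·3 = 6.
|Patch 1 △ Patch 2| = |Patch 1| + |Patch 2| − 2·|Patch 1∩Patch 2| = 6 + 40 − 12 = 34.00.

34.00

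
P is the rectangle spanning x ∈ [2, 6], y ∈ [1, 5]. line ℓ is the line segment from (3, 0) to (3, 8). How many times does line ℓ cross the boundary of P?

The segment meets the boundary at (3,5), (3,1).

2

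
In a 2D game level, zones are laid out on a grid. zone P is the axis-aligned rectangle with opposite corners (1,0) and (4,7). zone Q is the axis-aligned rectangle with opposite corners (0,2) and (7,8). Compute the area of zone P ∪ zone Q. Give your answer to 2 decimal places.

48.00

By inclusion–exclusion:
Individual areas: |zone P| = 21, |zone Q| = 42.
|zone P∩zone Q|: x∈[1,4], y∈[2,7] → 3·5 = 15.
|zone P ∪ zone Q| = 63 − 15 = 48.00.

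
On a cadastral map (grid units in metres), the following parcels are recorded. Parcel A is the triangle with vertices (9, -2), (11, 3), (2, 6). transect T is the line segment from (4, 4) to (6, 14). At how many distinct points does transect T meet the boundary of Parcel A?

1

The segment meets the boundary at (4.25,5.25).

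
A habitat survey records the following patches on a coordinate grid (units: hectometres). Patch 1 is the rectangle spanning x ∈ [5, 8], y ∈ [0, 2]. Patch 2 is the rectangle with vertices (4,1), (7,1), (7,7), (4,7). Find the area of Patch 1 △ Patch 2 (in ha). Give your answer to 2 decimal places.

20.00

|Patch 1∩Patch 2|: x∈[5,7], y∈[1,2] → 2·1 = 2.
|Patch 1 △ Patch 2| = |Patch 1| + |Patch 2| − 2·|Patch 1∩Patch 2| = 6 + 18 − 4 = 20.00.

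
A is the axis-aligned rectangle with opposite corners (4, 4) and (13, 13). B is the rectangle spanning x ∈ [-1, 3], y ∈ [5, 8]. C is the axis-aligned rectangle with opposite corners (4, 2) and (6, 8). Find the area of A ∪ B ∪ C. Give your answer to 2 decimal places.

By inclusion–exclusion:
Individual areas: |A| = 81, |B| = 12, |C| = 12.
|A∩B| = 0 (no overlap).
|A∩C|: x∈[4,6], y∈[4,8] → 2·4 = 8.
|B∩C| = 0 (no overlap).
|A∩B∩C| = 0.
|A ∪ B ∪ C| = 105 − 8 + 0 = 97.00.

97.00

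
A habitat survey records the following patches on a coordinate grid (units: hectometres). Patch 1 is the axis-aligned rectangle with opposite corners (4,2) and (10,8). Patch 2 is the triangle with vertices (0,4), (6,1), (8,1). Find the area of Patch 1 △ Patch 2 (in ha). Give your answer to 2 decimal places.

|Patch 1| = 36, |Patch 2| = 3, |Patch 1∩Patch 2| = 0.3333.
|Patch 1 △ Patch 2| = |Patch 1| + |Patch 2| − 2·|Patch 1∩Patch 2| = 36 + 3 − 0.6667 = 38.33.

38.33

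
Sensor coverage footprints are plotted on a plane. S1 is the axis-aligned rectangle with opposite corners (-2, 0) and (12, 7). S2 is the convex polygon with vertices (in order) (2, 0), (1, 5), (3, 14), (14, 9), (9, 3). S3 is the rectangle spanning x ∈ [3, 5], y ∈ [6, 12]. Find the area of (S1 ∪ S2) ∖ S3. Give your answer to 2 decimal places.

|S1 ∪ S2| = 151.3444.
|(S1 ∪ S2) ∩ S3| = 12.
|(S1 ∪ S2) ∖ S3| = 151.3444 − 12 = 139.34.

139.34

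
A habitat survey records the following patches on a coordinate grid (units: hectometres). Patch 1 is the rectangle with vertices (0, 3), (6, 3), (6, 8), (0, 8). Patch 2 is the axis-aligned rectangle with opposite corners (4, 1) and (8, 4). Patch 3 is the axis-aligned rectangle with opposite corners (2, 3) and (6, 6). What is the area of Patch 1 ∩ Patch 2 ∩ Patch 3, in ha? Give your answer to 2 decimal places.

The intersection is the polygon with vertices (4,3), (4,4), (6,4), (6,3).
By the shoelace formula its area is 2.00.

2.00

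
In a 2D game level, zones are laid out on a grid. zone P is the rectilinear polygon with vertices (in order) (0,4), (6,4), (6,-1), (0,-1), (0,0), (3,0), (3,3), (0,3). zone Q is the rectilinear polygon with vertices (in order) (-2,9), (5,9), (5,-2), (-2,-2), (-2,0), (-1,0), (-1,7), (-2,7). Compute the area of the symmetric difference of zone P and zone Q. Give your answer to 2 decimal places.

59.00

|zone P| = 21, |zone Q| = 70, |zone P∩zone Q| = 16.
|zone P △ zone Q| = |zone P| + |zone Q| − 2·|zone P∩zone Q| = 21 + 70 − 32 = 59.00.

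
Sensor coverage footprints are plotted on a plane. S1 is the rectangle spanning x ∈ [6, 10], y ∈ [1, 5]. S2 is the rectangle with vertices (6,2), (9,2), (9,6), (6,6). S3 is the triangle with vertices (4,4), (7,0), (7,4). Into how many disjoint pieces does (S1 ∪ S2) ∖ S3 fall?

2

(S1 ∪ S2) ∖ S3 splits into 2 disjoint pieces (area 16, area 0.0417).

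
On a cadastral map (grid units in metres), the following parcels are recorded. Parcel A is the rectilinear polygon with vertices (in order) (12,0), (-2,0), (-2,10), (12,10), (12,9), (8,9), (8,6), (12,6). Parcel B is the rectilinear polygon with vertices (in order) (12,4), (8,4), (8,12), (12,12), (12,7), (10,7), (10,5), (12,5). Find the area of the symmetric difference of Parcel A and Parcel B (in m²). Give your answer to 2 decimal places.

136.00

|Parcel A| = 128, |Parcel B| = 28, |Parcel A∩Parcel B| = 10.
|Parcel A △ Parcel B| = |Parcel A| + |Parcel B| − 2·|Parcel A∩Parcel B| = 128 + 28 − 20 = 136.00.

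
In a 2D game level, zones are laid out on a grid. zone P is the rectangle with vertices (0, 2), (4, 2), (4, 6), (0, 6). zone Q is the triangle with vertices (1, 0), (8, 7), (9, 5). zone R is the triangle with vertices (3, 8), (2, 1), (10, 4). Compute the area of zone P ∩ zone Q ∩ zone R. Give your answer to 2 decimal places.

0.50

The intersection is the polygon with vertices (3,2), (4,3), (4,2).
By the shoelace formula its area is 0.50.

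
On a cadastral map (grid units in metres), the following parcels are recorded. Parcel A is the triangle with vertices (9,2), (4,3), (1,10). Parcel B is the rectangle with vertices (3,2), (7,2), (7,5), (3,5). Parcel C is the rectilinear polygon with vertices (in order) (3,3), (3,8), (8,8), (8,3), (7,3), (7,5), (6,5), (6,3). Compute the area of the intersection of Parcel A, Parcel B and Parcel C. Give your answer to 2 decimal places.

4.86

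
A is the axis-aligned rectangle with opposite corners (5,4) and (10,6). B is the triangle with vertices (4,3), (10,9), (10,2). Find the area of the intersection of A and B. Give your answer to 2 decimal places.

The intersection is the polygon with vertices (10,4), (5,4), (7,6), (10,6).
By the shoelace formula its area is 8.00.

8.00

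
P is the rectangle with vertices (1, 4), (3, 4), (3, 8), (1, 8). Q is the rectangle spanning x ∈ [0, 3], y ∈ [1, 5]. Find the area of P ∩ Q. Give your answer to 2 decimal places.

2.00

|P∩Q|: x∈[1,3], y∈[4,5] → 2·1 = 2.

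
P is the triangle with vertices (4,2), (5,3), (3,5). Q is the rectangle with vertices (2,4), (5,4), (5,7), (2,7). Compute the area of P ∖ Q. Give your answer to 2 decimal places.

1.67

|P| = 2, |P∩Q| = 0.3333.
|P ∖ Q| = |P| − |P∩Q| = 2 − 0.3333 = 1.67.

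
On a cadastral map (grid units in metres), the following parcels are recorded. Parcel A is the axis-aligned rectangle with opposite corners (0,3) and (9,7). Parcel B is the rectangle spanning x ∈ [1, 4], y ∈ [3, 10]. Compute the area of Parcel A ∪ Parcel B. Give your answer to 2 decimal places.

By inclusion–exclusion:
Individual areas: |Parcel A| = 36, |Parcel B| = 21.
|Parcel A∩Parcel B|: x∈[1,4], y∈[3,7] → 3·4 = 12.
|Parcel A ∪ Parcel B| = 57 − 12 = 45.00.

45.00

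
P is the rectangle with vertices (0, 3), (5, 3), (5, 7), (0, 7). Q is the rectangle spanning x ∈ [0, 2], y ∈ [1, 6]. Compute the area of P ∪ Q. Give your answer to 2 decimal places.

24.00

By inclusion–exclusion:
Individual areas: |P| = 20, |Q| = 10.
|P∩Q|: x∈[0,2], y∈[3,6] → 2·3 = 6.
|P ∪ Q| = 30 − 6 = 24.00.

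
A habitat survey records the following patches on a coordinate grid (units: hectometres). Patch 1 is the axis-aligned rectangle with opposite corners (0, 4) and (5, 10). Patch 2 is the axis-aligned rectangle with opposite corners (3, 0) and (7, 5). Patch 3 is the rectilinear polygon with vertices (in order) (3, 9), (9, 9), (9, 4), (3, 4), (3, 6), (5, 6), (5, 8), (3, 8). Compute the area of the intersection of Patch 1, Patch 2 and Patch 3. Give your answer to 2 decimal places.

The intersection is the polygon with vertices (3,4), (3,5), (5,5), (5,4).
By the shoelace formula its area is 2.00.

2.00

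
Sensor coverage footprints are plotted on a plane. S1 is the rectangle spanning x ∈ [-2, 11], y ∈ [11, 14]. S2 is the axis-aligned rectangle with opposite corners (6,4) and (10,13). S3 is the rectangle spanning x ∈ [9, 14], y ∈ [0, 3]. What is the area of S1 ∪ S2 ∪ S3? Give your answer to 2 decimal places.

82.00

By inclusion–exclusion:
Individual areas: |S1| = 39, |S2| = 36, |S3| = 15.
|S1∩S2|: x∈[6,10], y∈[11,13] → 4·2 = 8.
|S1∩S3| = 0 (no overlap).
|S2∩S3| = 0 (no overlap).
|S1∩S2∩S3| = 0.
|S1 ∪ S2 ∪ S3| = 90 − 8 + 0 = 82.00.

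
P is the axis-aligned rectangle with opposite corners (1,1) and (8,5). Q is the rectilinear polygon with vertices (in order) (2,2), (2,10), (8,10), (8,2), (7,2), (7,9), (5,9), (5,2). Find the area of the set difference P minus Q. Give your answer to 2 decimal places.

|P| = 28, |P∩Q| = 12.
|P ∖ Q| = |P| − |P∩Q| = 28 − 12 = 16.00.

16.00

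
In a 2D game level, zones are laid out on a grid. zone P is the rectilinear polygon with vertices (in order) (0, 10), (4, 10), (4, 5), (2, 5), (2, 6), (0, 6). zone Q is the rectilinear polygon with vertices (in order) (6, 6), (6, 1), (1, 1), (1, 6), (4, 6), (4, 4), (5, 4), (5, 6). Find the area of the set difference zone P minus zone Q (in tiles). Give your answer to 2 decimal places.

|zone P| = 18, |zone P∩zone Q| = 2.
|zone P ∖ zone Q| = |zone P| − |zone P∩zone Q| = 18 − 2 = 16.00.

16.00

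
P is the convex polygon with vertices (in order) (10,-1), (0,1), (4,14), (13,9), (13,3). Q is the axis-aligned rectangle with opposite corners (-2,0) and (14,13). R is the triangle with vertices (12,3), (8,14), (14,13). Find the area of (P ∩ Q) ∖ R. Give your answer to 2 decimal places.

|P ∩ Q| = 126.5712.
|(P ∩ Q) ∩ R| = 13.5696.
|(P ∩ Q) ∖ R| = 126.5712 − 13.5696 = 113.00.

113.00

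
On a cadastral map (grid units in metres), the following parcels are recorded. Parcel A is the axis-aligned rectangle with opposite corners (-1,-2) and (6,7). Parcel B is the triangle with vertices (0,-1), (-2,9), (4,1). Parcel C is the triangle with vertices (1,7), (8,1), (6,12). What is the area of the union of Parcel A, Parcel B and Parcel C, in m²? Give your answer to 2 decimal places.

By inclusion–exclusion:
Individual areas: |Parcel A| = 63, |Parcel B| = 22, |Parcel C| = 32.5.
|Parcel A∩Parcel B| = 20.
|Parcel A∩Parcel C| = 10.7143.
|Parcel B∩Parcel C| = 0.
|Parcel A∩Parcel B∩Parcel C| = 0.
|Parcel A ∪ Parcel B ∪ Parcel C| = 117.5 − 30.7143 + 0 = 86.79.

86.79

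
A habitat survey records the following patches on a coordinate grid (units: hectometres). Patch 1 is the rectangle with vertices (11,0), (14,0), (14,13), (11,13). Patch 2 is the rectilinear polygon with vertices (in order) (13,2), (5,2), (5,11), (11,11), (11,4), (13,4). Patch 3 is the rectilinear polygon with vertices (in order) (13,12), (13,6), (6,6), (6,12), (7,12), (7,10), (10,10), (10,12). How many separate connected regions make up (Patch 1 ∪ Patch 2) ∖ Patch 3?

2

(Patch 1 ∪ Patch 2) ∖ Patch 3 splits into 2 disjoint pieces (area 56, area 3).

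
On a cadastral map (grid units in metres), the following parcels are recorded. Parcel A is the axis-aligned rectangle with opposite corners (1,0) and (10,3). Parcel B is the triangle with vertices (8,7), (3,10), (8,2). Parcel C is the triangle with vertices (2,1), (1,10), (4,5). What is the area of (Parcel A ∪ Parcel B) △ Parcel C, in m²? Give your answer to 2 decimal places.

|Parcel A ∪ Parcel B| = 39.1875.
|(Parcel A ∪ Parcel B) ∩ Parcel C| = 1.2222.
|(Parcel A ∪ Parcel B) △ Parcel C| = 39.1875 + 11 − 2.4444 = 47.74.

47.74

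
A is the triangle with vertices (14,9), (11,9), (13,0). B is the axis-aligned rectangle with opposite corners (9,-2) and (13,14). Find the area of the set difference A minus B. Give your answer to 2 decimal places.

|A| = 13.5, |A∩B| = 9.
|A ∖ B| = |A| − |A∩B| = 13.5 − 9 = 4.50.

4.50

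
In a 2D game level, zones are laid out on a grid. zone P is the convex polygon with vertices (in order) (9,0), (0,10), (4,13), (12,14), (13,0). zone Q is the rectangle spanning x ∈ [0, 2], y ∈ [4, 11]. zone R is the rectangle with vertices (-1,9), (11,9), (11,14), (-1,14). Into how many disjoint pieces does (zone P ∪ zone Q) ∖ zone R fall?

(zone P ∪ zone Q) ∖ zone R is a single connected region.

1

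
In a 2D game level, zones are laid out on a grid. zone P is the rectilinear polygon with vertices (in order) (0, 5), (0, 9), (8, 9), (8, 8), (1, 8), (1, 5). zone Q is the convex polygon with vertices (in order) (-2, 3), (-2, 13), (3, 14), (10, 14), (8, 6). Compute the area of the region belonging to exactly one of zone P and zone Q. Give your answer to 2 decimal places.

89.50

|zone P| = 11, |zone Q| = 100.5, |zone P∩zone Q| = 11.
|zone P △ zone Q| = |zone P| + |zone Q| − 2·|zone P∩zone Q| = 11 + 100.5 − 22 = 89.50.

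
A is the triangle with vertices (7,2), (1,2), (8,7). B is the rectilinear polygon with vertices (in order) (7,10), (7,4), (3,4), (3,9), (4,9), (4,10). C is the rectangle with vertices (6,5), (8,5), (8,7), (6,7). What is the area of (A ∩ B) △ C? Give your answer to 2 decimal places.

|A ∩ B| = 3.6571.
|(A ∩ B) ∩ C| = 0.9286.
|(A ∩ B) △ C| = 3.6571 + 4 − 1.8571 = 5.80.

5.80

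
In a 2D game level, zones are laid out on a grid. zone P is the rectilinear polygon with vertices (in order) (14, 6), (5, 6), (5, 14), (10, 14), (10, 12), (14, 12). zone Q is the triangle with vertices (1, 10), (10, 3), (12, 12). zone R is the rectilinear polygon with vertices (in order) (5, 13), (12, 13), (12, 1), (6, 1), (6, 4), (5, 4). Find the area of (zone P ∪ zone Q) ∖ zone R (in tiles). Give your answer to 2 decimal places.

|zone P ∪ zone Q| = 78.4625.
|(zone P ∪ zone Q) ∩ zone R| = 53.7857.
|(zone P ∪ zone Q) ∖ zone R| = 78.4625 − 53.7857 = 24.68.

24.68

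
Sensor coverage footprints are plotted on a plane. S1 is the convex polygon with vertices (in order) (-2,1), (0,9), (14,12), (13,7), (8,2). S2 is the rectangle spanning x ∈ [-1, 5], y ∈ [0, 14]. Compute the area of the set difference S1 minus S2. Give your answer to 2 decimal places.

63.72

|S1| = 110, |S1∩S2| = 46.2786.
|S1 ∖ S2| = |S1| − |S1∩S2| = 110 − 46.2786 = 63.72.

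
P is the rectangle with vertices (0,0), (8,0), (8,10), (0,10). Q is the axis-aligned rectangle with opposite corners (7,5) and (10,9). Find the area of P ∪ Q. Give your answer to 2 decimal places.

By inclusion–exclusion:
Individual areas: |P| = 80, |Q| = 12.
|P∩Q|: x∈[7,8], y∈[5,9] → 1·4 = 4.
|P ∪ Q| = 92 − 4 = 88.00.

88.00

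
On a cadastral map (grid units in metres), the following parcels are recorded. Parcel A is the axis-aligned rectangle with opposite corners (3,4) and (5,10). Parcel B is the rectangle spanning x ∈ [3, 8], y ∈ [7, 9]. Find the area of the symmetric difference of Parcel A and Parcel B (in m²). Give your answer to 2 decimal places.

|Parcel A∩Parcel B|: x∈[3,5], y∈[7,9] → 2·2 = 4.
|Parcel A △ Parcel B| = |Parcel A| + |Parcel B| − 2·|Parcel A∩Parcel B| = 12 + 10 − 8 = 14.00.

14.00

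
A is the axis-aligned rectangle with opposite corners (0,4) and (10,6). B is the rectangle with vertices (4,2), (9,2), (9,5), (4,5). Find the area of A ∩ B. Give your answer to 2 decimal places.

5.00

|A∩B|: x∈[4,9], y∈[4,5] → 5·1 = 5.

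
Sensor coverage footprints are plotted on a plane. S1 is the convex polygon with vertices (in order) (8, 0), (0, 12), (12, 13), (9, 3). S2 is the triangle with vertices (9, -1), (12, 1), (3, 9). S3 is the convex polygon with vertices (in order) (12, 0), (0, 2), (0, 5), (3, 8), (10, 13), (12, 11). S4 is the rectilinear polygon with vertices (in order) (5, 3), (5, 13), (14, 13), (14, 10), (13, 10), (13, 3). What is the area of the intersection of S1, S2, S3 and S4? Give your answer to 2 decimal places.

7.70

The intersection is the polygon with vertices (5,5.667), (5,7.222), (9.158,3.526), (9,3), (6.6,3).
By the shoelace formula its area is 7.70.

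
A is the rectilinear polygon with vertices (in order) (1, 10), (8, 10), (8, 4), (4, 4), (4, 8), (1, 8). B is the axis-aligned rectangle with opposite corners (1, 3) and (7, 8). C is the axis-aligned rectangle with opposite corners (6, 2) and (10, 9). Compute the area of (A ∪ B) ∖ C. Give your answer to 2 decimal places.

37.00

|A ∪ B| = 48.
|(A ∪ B) ∩ C| = 11.
|(A ∪ B) ∖ C| = 48 − 11 = 37.00.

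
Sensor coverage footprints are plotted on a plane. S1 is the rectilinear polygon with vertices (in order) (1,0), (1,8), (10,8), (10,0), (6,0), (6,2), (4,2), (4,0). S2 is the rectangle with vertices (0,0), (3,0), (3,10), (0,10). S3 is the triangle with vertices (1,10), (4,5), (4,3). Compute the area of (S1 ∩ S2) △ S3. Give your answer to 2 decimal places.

17.02

|S1 ∩ S2| = 16.
|(S1 ∩ S2) ∩ S3| = 0.9905.
|(S1 ∩ S2) △ S3| = 16 + 3 − 1.981 = 17.02.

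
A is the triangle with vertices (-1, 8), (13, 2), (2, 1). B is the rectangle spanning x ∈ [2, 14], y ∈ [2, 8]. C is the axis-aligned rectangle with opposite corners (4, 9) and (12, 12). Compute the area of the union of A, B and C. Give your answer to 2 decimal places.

110.07

By inclusion–exclusion:
Individual areas: |A| = 40, |B| = 72, |C| = 24.
|A∩B| = 25.9286.
|A∩C| = 0.
|B∩C| = 0 (no overlap).
|A∩B∩C| = 0.
|A ∪ B ∪ C| = 136 − 25.9286 + 0 = 110.07.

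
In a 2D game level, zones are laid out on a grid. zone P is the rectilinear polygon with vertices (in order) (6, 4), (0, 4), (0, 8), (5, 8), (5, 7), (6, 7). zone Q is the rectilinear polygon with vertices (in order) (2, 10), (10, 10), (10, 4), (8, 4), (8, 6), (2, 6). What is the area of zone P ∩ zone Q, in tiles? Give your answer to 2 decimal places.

The intersection is the polygon with vertices (5,8), (5,7), (6,7), (6,6), (2,6), (2,8).
By the shoelace formula its area is 7.00.

7.00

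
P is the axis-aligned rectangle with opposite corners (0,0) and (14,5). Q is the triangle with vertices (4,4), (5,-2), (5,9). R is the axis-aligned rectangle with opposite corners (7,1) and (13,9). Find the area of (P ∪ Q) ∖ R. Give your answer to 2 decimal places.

47.93

|P ∪ Q| = 71.9333.
|(P ∪ Q) ∩ R| = 24.
|(P ∪ Q) ∖ R| = 71.9333 − 24 = 47.93.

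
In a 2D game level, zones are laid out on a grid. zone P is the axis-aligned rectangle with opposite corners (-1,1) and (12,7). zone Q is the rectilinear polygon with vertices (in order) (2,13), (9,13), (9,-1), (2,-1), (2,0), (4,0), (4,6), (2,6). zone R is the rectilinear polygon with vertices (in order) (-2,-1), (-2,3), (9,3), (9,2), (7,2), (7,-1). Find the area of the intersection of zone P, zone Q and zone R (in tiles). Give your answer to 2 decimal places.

8.00

The intersection is the polygon with vertices (9,2), (7,2), (7,1), (4,1), (4,3), (9,3).
By the shoelace formula its area is 8.00.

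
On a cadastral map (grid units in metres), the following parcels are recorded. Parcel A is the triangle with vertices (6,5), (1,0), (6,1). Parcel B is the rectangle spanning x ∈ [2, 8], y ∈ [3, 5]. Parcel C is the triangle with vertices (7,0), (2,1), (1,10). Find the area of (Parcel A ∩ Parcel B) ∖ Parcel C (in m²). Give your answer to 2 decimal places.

1.55

|Parcel A ∩ Parcel B| = 2.
|(Parcel A ∩ Parcel B) ∩ Parcel C| = 0.45.
|(Parcel A ∩ Parcel B) ∖ Parcel C| = 2 − 0.45 = 1.55.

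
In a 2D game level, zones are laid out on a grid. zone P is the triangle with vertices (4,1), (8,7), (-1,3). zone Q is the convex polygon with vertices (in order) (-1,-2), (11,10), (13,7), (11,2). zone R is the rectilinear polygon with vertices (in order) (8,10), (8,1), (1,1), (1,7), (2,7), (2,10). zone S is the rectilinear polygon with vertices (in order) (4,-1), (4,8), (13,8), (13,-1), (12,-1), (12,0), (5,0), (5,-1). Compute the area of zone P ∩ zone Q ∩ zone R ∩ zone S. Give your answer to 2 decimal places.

4.00

The intersection is the polygon with vertices (8,7), (4,1), (4,3).
By the shoelace formula its area is 4.00.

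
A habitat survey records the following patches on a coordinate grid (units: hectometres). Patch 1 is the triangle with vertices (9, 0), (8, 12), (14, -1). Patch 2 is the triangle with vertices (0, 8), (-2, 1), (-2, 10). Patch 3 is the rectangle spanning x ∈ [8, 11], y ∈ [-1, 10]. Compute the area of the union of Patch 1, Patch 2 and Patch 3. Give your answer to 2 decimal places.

By inclusion–exclusion:
Individual areas: |Patch 1| = 29.5, |Patch 2| = 9, |Patch 3| = 33.
|Patch 1∩Patch 2| = 0.
|Patch 1∩Patch 3| = 19.8936.
|Patch 2∩Patch 3| = 0.
|Patch 1∩Patch 2∩Patch 3| = 0.
|Patch 1 ∪ Patch 2 ∪ Patch 3| = 71.5 − 19.8936 + 0 = 51.61.

51.61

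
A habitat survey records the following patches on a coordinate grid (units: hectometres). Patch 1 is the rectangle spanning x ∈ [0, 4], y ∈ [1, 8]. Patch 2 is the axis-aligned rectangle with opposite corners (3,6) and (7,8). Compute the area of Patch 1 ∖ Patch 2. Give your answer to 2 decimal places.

26.00

|Patch 1∩Patch 2|: x∈[3,4], y∈[6,8] → 1·2 = 2.
|Patch 1| = 28.
|Patch 1 ∖ Patch 2| = |Patch 1| − |Patch 1∩Patch 2| = 28 − 2 = 26.00.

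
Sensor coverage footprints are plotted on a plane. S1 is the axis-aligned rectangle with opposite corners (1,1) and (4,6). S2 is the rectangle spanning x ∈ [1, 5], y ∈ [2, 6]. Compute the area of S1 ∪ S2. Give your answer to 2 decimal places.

By inclusion–exclusion:
Individual areas: |S1| = 15, |S2| = 16.
|S1∩S2|: x∈[1,4], y∈[2,6] → 3·4 = 12.
|S1 ∪ S2| = 31 − 12 = 19.00.

19.00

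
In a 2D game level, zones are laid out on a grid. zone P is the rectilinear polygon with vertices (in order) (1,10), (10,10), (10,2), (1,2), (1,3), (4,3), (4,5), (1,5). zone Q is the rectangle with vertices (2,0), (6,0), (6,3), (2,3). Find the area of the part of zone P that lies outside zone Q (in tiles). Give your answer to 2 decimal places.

|zone P| = 66, |zone P∩zone Q| = 4.
|zone P ∖ zone Q| = |zone P| − |zone P∩zone Q| = 66 − 4 = 62.00.

62.00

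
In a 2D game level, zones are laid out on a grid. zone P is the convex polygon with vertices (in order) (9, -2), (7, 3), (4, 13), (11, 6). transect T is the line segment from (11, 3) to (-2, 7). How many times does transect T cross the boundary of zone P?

2

The segment meets the boundary at (6.593,4.356), (10.304,3.214).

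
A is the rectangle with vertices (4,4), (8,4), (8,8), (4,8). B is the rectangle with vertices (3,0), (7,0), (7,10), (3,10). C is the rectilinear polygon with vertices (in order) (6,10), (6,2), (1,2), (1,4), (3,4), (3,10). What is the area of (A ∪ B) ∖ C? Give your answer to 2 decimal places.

20.00

|A ∪ B| = 44.
|(A ∪ B) ∩ C| = 24.
|(A ∪ B) ∖ C| = 44 − 24 = 20.00.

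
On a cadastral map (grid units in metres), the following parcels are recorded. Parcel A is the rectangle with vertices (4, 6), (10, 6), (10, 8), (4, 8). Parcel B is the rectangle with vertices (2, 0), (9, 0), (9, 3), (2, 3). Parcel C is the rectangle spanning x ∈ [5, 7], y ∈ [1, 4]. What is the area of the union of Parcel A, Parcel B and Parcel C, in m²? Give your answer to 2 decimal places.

35.00

By inclusion–exclusion:
Individual areas: |Parcel A| = 12, |Parcel B| = 21, |Parcel C| = 6.
|Parcel A∩Parcel B| = 0 (no overlap).
|Parcel A∩Parcel C| = 0 (no overlap).
|Parcel B∩Parcel C|: x∈[5,7], y∈[1,3] → 2·2 = 4.
|Parcel A∩Parcel B∩Parcel C| = 0.
|Parcel A ∪ Parcel B ∪ Parcel C| = 39 − 4 + 0 = 35.00.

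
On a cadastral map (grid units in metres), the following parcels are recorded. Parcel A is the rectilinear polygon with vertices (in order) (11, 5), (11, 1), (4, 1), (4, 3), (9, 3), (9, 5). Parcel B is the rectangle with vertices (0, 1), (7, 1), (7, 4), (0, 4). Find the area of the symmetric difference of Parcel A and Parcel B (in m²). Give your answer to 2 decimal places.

27.00

|Parcel A| = 18, |Parcel B| = 21, |Parcel A∩Parcel B| = 6.
|Parcel A △ Parcel B| = |Parcel A| + |Parcel B| − 2·|Parcel A∩Parcel B| = 18 + 21 − 12 = 27.00.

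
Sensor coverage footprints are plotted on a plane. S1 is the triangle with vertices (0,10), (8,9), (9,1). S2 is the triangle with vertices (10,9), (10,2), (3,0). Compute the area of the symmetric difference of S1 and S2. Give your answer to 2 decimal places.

41.47

|S1| = 31.5, |S2| = 24.5, |S1∩S2| = 7.2665.
|S1 △ S2| = |S1| + |S2| − 2·|S1∩S2| = 31.5 + 24.5 − 14.533 = 41.47.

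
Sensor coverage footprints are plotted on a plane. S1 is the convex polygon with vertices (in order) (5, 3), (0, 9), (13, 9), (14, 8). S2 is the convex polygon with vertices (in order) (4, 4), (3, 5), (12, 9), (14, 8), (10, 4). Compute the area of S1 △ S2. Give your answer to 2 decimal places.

|S1| = 46, |S2| = 27.5, |S1∩S2| = 20.832.
|S1 △ S2| = |S1| + |S2| − 2·|S1∩S2| = 46 + 27.5 − 41.664 = 31.84.

31.84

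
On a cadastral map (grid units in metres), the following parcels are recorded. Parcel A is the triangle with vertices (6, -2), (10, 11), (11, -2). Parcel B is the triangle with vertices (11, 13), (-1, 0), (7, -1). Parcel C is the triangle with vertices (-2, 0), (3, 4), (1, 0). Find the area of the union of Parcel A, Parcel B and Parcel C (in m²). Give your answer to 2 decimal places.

By inclusion–exclusion:
Individual areas: |Parcel A| = 32.5, |Parcel B| = 58, |Parcel C| = 6.
|Parcel A∩Parcel B| = 6.4432.
|Parcel A∩Parcel C| = 0.
|Parcel B∩Parcel C| = 4.4706.
|Parcel A∩Parcel B∩Parcel C| = 0.
|Parcel A ∪ Parcel B ∪ Parcel C| = 96.5 − 10.9138 + 0 = 85.59.

85.59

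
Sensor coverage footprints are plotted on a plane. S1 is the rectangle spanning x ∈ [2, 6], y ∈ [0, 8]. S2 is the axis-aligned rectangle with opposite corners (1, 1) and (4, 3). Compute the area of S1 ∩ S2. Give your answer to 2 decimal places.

|S1∩S2|: x∈[2,4], y∈[1,3] → 2·2 = 4.

4.00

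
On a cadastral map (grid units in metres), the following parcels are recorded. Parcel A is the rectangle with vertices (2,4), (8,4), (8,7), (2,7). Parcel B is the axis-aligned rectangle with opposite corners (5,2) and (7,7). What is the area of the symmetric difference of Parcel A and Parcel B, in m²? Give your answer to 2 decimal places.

|Parcel A∩Parcel B|: x∈[5,7], y∈[4,7] → 2·3 = 6.
|Parcel A △ Parcel B| = |Parcel A| + |Parcel B| − 2·|Parcel A∩Parcel B| = 18 + 10 − 12 = 16.00.

16.00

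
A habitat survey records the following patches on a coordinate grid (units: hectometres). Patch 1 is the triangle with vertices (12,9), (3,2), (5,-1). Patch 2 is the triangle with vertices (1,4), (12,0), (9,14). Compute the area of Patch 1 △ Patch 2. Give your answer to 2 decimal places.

|Patch 1| = 20.5, |Patch 2| = 71, |Patch 1∩Patch 2| = 12.0902.
|Patch 1 △ Patch 2| = |Patch 1| + |Patch 2| − 2·|Patch 1∩Patch 2| = 20.5 + 71 − 24.1805 = 67.32.

67.32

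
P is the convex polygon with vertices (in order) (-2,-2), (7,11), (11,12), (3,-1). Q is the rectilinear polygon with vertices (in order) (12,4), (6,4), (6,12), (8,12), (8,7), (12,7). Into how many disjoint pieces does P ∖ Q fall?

2

P ∖ Q splits into 2 disjoint pieces (area 33.4145, area 6.1875).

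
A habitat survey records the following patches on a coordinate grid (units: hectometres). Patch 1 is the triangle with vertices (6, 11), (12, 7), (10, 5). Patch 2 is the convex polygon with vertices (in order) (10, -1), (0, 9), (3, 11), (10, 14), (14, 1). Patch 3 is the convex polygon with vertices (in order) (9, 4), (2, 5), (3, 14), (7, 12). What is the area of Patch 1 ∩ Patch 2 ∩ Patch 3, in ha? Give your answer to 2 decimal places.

The intersection is the polygon with vertices (6,11), (7.5,10), (8,8).
By the shoelace formula its area is 1.25.

1.25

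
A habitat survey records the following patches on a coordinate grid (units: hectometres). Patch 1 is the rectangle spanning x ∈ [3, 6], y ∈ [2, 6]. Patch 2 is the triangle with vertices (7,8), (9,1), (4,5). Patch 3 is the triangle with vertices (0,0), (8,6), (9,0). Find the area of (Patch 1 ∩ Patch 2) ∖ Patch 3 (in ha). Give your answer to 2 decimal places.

|Patch 1 ∩ Patch 2| = 3.1.
|(Patch 1 ∩ Patch 2) ∩ Patch 3| = 0.3903.
|(Patch 1 ∩ Patch 2) ∖ Patch 3| = 3.1 − 0.3903 = 2.71.

2.71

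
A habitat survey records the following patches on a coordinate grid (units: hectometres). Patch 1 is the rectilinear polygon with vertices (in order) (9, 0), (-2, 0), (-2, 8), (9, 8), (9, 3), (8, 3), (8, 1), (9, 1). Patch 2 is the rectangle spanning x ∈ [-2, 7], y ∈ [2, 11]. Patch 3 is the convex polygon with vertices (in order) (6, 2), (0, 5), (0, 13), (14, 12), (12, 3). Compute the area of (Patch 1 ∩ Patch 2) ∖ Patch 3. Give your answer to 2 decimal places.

21.08

|Patch 1 ∩ Patch 2| = 54.
|(Patch 1 ∩ Patch 2) ∩ Patch 3| = 32.9167.
|(Patch 1 ∩ Patch 2) ∖ Patch 3| = 54 − 32.9167 = 21.08.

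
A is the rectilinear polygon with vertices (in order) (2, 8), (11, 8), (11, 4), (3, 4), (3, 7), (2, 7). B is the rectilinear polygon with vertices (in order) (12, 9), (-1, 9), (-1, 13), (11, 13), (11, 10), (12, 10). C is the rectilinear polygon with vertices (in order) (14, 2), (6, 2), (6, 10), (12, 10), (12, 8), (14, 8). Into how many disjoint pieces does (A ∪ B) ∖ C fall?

2

(A ∪ B) ∖ C splits into 2 disjoint pieces (area 13, area 43).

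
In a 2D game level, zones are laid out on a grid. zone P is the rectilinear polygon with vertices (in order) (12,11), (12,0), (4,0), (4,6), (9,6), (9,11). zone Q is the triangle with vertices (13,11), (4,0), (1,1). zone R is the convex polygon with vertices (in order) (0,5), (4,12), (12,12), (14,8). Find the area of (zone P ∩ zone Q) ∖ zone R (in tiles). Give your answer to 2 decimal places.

11.31

|zone P ∩ zone Q| = 13.8939.
|(zone P ∩ zone Q) ∩ zone R| = 2.5852.
|(zone P ∩ zone Q) ∖ zone R| = 13.8939 − 2.5852 = 11.31.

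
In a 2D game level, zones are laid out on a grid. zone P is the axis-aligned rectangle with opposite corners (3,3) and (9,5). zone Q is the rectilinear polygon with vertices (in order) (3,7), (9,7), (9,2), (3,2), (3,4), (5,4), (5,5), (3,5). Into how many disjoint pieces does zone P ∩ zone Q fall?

1

zone P ∩ zone Q is a single connected region.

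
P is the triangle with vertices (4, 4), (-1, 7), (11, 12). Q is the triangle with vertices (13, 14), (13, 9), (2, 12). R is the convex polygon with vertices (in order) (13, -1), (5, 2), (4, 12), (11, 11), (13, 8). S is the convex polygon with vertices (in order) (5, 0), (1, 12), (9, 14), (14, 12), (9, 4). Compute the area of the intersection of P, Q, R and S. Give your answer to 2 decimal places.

1.74

The intersection is the polygon with vertices (7.44,10.517), (9.213,11.255), (10.222,11.111), (9.266,10.018).
By the shoelace formula its area is 1.74.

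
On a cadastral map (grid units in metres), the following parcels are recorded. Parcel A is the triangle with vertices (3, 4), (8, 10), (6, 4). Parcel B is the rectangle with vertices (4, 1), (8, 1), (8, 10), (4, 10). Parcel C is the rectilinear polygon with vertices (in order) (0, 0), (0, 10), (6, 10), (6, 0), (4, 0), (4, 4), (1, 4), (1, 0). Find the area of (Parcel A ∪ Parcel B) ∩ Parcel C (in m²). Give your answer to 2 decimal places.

18.60

The region (Parcel A ∪ Parcel B) ∩ Parcel C is the polygon with vertices (4,10), (6,10), (6,1), (4,1), (4,4), (3,4), (4,5.2).
By the shoelace formula its area is 18.60.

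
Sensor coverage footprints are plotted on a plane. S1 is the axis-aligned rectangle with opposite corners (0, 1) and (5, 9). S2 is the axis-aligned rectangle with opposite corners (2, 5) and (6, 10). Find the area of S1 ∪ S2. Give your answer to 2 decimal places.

By inclusion–exclusion:
Individual areas: |S1| = 40, |S2| = 20.
|S1∩S2|: x∈[2,5], y∈[5,9] → 3·4 = 12.
|S1 ∪ S2| = 60 − 12 = 48.00.

48.00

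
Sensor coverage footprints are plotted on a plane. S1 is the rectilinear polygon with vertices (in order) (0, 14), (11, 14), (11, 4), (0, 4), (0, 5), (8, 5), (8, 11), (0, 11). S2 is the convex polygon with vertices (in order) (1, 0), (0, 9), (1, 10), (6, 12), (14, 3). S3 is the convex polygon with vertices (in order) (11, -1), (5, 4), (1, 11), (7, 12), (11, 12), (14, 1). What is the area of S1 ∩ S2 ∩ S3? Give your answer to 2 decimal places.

17.10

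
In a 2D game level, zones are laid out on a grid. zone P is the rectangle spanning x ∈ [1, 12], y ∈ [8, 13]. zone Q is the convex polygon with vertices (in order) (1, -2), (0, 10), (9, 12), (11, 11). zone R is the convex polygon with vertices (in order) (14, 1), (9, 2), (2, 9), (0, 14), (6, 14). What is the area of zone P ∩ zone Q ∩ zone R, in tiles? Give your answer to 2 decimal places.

The intersection is the polygon with vertices (7.444,11.654), (9.248,8.722), (8.692,8), (3,8), (2,9), (1.469,10.326).
By the shoelace formula its area is 20.23.

20.23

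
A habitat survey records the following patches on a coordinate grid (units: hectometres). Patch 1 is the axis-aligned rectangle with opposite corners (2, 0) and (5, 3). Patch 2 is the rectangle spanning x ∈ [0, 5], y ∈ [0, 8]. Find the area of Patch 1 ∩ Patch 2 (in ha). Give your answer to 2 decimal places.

9.00

|Patch 1∩Patch 2|: x∈[2,5], y∈[0,3] → 3·3 = 9.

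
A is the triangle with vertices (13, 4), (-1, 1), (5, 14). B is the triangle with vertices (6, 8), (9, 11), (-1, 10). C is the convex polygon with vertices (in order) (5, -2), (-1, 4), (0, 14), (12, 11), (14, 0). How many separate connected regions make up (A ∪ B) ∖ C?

(A ∪ B) ∖ C splits into 3 disjoint pieces (area 2.2848, area 0.0682, area 1.1045).

3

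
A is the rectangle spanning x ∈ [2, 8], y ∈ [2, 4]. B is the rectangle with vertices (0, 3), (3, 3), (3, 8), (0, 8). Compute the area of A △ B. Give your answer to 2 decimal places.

25.00

|A∩B|: x∈[2,3], y∈[3,4] → 1·1 = 1.
|A △ B| = |A| + |B| − 2·|A∩B| = 12 + 15 − 2 = 25.00.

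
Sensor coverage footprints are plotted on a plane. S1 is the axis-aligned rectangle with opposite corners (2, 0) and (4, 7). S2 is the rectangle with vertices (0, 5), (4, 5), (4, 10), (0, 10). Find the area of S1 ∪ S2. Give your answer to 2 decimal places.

30.00

By inclusion–exclusion:
Individual areas: |S1| = 14, |S2| = 20.
|S1∩S2|: x∈[2,4], y∈[5,7] → 2·2 = 4.
|S1 ∪ S2| = 34 − 4 = 30.00.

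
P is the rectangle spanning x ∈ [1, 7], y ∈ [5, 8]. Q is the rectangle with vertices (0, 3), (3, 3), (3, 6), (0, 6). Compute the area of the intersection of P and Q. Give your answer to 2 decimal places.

2.00

|P∩Q|: x∈[1,3], y∈[5,6] → 2·1 = 2.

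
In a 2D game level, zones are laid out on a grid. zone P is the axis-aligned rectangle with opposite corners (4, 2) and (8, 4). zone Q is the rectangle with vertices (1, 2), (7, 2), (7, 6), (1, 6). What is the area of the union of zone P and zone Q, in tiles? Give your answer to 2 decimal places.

By inclusion–exclusion:
Individual areas: |zone P| = 8, |zone Q| = 24.
|zone P∩zone Q|: x∈[4,7], y∈[2,4] → 3·2 = 6.
|zone P ∪ zone Q| = 32 − 6 = 26.00.

26.00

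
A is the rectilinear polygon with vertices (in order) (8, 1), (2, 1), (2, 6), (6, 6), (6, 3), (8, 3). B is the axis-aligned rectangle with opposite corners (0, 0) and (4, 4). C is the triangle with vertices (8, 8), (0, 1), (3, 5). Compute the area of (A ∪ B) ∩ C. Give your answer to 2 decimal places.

4.45

The region (A ∪ B) ∩ C is the polygon with vertices (5.714,6), (0,1), (3,5), (4.667,6).
By the shoelace formula its area is 4.45.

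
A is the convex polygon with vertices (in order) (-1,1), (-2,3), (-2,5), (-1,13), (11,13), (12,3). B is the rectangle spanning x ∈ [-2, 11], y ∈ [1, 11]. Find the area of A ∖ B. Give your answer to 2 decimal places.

|A| = 145, |A∩B| = 115.6731.
|A ∖ B| = |A| − |A∩B| = 145 − 115.6731 = 29.33.

29.33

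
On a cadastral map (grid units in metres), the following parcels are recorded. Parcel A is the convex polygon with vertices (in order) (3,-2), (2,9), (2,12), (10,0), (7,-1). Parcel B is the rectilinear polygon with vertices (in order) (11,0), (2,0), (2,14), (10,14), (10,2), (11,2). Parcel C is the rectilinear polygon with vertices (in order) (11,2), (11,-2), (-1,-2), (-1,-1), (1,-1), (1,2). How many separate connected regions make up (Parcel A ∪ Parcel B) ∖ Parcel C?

1

(Parcel A ∪ Parcel B) ∖ Parcel C is a single connected region.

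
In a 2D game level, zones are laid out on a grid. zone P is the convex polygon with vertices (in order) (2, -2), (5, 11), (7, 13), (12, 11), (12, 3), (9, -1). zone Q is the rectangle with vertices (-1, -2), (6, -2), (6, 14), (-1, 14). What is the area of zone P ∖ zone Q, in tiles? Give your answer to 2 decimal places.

|zone P| = 105, |zone P∩zone Q| = 31.8571.
|zone P ∖ zone Q| = |zone P| − |zone P∩zone Q| = 105 − 31.8571 = 73.14.

73.14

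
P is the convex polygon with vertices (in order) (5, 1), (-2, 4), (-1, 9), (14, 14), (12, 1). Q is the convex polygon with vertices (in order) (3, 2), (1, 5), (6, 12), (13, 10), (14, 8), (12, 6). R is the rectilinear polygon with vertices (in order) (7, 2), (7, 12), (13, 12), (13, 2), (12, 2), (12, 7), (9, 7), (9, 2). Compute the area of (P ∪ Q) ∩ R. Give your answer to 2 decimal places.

|P ∪ Q| = 141.2224.
|(P ∪ Q) ∩ R| = 42.53.

42.53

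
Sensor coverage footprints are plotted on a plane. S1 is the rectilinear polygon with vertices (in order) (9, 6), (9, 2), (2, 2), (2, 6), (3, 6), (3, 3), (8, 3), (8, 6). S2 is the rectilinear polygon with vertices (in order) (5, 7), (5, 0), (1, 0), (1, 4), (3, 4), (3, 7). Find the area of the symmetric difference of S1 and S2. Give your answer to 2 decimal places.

|S1| = 13, |S2| = 22, |S1∩S2| = 4.
|S1 △ S2| = |S1| + |S2| − 2·|S1∩S2| = 13 + 22 − 8 = 27.00.

27.00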